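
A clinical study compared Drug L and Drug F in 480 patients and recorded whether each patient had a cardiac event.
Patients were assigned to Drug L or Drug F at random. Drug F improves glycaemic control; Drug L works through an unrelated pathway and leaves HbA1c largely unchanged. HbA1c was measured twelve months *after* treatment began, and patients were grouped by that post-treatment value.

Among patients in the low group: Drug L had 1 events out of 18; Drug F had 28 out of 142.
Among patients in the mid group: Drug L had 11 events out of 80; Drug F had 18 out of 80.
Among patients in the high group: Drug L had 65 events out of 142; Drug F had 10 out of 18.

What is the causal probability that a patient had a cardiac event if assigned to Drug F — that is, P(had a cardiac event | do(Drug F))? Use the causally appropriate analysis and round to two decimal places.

The distribution of HbA1c is itself part of what the drug does — it is an intermediate outcome. Holding it fixed would remove that part of the effect; the total effect is the pooled difference.
So P(outcome | do(Drug F)) is just the pooled rate for Drug F: 56/240 = 0.233.

0.23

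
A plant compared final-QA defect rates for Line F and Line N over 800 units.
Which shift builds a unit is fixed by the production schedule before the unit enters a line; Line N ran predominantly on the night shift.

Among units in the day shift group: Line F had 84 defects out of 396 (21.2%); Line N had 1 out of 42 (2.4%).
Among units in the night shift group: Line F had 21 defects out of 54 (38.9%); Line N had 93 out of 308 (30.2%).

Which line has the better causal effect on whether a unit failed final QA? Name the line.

Line N

Here shift is a common cause — it drives both which line a case falls under and the outcome. The crude comparison mixes populations; the stratum-specific rates are the causally relevant ones.
Within each level — day shift: 21.2% vs 2.4%; night shift: 38.9% vs 30.2% — Line N is lower every time.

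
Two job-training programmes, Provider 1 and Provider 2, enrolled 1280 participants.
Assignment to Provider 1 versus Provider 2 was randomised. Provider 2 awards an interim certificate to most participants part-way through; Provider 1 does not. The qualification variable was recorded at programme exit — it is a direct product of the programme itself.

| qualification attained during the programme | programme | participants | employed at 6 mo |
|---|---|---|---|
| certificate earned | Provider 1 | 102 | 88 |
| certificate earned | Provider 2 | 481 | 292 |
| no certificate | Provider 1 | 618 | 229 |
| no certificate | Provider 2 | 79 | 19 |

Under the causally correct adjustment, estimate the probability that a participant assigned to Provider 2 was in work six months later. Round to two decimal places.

0.56

Qualification attained during the programme is recorded after the programme and is itself shifted by it — it sits on the causal path from programme to outcome. Conditioning on a mediator would strip out part of the effect we want; the pooled comparison gives the total causal effect.
So P(outcome | do(Provider 2)) is just the pooled rate for Provider 2: 311/560 = 0.555.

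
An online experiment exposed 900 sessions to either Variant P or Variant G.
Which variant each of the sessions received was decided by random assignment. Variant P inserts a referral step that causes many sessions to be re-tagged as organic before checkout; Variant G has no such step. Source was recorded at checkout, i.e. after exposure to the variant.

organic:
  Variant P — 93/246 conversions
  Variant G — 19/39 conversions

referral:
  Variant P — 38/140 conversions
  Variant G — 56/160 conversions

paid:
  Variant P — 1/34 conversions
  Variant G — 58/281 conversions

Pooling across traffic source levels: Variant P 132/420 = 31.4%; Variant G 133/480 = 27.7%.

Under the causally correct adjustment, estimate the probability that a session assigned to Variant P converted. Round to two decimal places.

0.31

Traffic source is recorded after the variant and is itself shifted by it — it sits on the causal path from variant to outcome. Conditioning on a mediator would strip out part of the effect we want; the pooled comparison gives the total causal effect.
So P(outcome | do(Variant P)) is just the pooled rate for Variant P: 132/420 = 0.314.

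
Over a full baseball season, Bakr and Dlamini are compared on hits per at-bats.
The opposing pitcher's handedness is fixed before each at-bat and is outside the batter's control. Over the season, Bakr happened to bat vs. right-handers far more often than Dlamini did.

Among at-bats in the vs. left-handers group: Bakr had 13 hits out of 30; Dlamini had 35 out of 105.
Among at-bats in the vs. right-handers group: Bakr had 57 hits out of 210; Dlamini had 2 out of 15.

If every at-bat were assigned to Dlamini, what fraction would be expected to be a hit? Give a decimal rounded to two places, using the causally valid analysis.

Within every pitcher handedness level Bakr has the higher rate, yet pooled Dlamini does — Simpson's reversal.
Here pitcher handedness is a common cause — it drives both which player a case falls under and the outcome. The crude comparison mixes populations; the stratum-specific rates are the causally relevant ones.
Standardising Dlamini to the population pitcher handedness mix: 0.375·35/105 + 0.625·2/15 = 0.208.

0.21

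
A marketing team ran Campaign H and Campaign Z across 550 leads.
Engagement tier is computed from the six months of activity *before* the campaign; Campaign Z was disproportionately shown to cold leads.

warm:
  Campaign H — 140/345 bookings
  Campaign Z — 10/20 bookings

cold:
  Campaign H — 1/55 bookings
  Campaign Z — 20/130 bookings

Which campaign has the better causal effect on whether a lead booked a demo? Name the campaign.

Campaign Z

Engagement tier differs across campaigns for reasons unrelated to any effect of the campaign itself, and it separately predicts the outcome — a classic confounder. We must compare within engagement tier levels.
Within each level — warm: 40.6% vs 50.0%; cold: 1.8% vs 15.4% — Campaign Z is higher every time.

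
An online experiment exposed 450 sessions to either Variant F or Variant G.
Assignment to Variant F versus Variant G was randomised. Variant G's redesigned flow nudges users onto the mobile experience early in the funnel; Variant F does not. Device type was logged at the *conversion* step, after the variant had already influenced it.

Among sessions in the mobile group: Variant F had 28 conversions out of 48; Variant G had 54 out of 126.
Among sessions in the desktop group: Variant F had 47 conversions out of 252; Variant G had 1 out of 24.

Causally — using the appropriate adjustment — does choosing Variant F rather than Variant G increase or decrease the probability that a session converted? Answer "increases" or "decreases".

Stratifying would compare variants among sessions the variants themselves sorted into device type groups — a form of selection on an intermediate. The unconditioned pooled rates give the total causal effect.
Pooled: Variant F 25.0% vs Variant G 36.7%; Variant G is higher overall.

decreases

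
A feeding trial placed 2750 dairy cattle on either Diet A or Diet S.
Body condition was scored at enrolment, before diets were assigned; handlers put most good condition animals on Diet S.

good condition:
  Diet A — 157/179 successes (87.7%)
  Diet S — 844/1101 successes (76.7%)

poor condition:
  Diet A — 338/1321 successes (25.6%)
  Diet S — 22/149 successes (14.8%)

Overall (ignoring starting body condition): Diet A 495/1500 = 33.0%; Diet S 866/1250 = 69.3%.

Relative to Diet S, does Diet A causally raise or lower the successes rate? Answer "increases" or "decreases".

increases

Within every starting body condition level Diet A has the higher rate, yet pooled Diet S does — Simpson's reversal.
Here starting body condition is a common cause — it drives both which diet a case falls under and the outcome. The crude comparison mixes populations; the stratum-specific rates are the causally relevant ones.
Within each level — good condition: 87.7% vs 76.7%; poor condition: 25.6% vs 14.8% — Diet A is higher every time.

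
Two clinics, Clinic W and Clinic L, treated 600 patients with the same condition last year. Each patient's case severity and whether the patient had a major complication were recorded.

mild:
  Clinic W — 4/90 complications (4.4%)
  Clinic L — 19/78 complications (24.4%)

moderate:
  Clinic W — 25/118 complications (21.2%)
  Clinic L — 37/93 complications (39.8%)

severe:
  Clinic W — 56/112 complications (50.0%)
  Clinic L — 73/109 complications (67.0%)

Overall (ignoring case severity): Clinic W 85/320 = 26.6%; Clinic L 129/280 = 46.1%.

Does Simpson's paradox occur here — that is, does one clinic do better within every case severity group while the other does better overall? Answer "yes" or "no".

Within each case severity level (mild 4.4% vs 24.4%; moderate 21.2% vs 39.8%; severe 50.0% vs 67.0%), Clinic W has the lower rate every time. Pooled: 26.6% vs 46.1% — Clinic W has the lower rate overall. They agree.

no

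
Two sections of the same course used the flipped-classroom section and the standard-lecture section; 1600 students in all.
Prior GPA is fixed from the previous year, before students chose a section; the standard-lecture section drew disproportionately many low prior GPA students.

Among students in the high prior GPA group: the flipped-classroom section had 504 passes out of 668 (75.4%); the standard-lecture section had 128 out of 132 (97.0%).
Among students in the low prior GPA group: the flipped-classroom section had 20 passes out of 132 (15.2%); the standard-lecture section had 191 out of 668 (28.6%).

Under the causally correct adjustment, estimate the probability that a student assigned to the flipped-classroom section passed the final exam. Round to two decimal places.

Prior GPA band differs across teaching methods for reasons unrelated to any effect of the teaching method itself, and it separately predicts the outcome — a classic confounder. We must compare within prior GPA band levels.
Standardising the flipped-classroom section to the population prior GPA band mix: 0.500·504/668 + 0.500·20/132 = 0.453.

0.45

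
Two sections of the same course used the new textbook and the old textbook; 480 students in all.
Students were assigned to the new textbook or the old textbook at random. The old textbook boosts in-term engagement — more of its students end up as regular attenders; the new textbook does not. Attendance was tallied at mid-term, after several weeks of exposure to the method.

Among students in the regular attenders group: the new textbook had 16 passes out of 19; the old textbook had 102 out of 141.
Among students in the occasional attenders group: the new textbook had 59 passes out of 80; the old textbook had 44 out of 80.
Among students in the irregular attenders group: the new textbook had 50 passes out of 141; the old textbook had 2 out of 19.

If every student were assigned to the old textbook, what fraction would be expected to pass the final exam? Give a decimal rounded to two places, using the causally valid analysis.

Because the teaching method influences mid-term attendance, mid-term attendance is a post-treatment mediator, not a confounder. Stratifying on it would bias the estimate; the causal effect is the crude pooled difference.
So P(outcome | do(the old textbook)) is just the pooled rate for the old textbook: 148/240 = 0.617.

0.62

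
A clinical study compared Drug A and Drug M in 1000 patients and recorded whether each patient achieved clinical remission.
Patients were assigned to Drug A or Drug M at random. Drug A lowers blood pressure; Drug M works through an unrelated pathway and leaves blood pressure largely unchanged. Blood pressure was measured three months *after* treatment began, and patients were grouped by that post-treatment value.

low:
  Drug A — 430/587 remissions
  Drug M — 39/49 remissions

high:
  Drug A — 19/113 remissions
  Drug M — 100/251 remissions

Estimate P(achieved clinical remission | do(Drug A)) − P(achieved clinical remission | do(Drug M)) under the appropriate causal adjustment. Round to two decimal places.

+0.18

The distribution of blood pressure is itself part of what the drug does — it is an intermediate outcome. Holding it fixed would remove that part of the effect; the total effect is the pooled difference.
The causal difference is the pooled difference: 0.641 − 0.463 = +0.178.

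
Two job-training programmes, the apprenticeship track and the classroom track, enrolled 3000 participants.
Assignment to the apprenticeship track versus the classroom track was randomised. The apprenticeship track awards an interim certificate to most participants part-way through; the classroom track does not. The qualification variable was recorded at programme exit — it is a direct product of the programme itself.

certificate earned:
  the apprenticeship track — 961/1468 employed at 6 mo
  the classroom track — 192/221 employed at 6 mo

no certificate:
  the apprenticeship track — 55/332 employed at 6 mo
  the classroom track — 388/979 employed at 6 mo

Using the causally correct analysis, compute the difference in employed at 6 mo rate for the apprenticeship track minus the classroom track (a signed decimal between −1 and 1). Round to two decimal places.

The stratified and pooled comparisons disagree (the classroom track wins within each qualification attained during the programme; the apprenticeship track wins overall), so the answer turns on the causal role of qualification attained during the programme.
Qualification attained during the programme is recorded after the programme and is itself shifted by it — it sits on the causal path from programme to outcome. Conditioning on a mediator would strip out part of the effect we want; the pooled comparison gives the total causal effect.
The causal difference is the pooled difference: 0.564 − 0.483 = +0.081.

+0.08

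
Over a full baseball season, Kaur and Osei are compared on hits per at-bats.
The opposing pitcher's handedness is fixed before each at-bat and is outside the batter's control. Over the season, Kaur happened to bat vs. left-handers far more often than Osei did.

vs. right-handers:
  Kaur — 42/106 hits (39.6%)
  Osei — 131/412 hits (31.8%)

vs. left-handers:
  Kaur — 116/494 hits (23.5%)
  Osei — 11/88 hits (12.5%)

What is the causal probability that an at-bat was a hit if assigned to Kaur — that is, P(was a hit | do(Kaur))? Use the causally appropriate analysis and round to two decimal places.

Kaur is higher inside every pitcher handedness stratum but Osei is higher in aggregate. Whether to stratify depends on how pitcher handedness relates to the player.
Pitcher handedness is set before the player has any effect — it is not caused by the player — and it independently drives the outcome. That makes it a confounder, so the causal comparison is within pitcher handedness levels.
Standardising Kaur to the population pitcher handedness mix: 0.471·42/106 + 0.529·116/494 = 0.311.

0.31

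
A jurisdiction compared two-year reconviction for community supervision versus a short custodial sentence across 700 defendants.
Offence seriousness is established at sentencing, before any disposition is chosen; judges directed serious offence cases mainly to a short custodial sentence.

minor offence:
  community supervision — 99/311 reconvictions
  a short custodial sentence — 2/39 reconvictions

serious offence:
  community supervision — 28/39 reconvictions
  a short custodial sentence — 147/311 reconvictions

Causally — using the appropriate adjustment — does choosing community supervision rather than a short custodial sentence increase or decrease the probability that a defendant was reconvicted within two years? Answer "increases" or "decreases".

increases

Offence seriousness satisfies the back-door criterion: it is not a descendant of the disposition, and it blocks the spurious path from disposition to outcome. Adjusting for it (i.e., using the within-offence seriousness rates) gives the causal effect.
Within each level — minor offence: 31.8% vs 5.1%; serious offence: 71.8% vs 47.3% — a short custodial sentence is lower every time.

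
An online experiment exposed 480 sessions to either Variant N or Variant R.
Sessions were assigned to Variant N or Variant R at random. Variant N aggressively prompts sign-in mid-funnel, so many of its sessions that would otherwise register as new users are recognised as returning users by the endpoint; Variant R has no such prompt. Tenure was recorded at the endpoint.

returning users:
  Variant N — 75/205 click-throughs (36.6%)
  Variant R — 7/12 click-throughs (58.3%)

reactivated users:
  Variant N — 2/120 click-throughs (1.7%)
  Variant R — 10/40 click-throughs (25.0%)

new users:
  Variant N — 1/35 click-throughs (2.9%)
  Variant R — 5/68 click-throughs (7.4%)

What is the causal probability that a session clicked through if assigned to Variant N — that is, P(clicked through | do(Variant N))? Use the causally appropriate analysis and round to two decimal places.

0.22

Within every user tenure level Variant R has the higher rate, yet pooled Variant N does — Simpson's reversal.
The distribution of user tenure is itself part of what the variant does — it is an intermediate outcome. Holding it fixed would remove that part of the effect; the total effect is the pooled difference.
So P(outcome | do(Variant N)) is just the pooled rate for Variant N: 78/360 = 0.217.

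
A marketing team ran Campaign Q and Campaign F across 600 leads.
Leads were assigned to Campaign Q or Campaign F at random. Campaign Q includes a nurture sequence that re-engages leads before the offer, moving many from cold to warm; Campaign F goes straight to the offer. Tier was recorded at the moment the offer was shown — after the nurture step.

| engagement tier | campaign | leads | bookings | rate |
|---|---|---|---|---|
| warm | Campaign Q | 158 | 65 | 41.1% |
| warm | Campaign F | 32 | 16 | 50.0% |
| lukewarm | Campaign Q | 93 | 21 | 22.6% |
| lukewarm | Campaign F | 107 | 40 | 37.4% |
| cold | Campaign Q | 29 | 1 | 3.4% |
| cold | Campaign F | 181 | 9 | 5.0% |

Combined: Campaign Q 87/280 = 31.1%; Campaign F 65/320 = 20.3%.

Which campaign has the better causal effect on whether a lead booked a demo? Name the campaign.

Engagement tier is recorded after the campaign and is itself shifted by it — it sits on the causal path from campaign to outcome. Conditioning on a mediator would strip out part of the effect we want; the pooled comparison gives the total causal effect.
Pooled: Campaign Q 31.1% vs Campaign F 20.3%; Campaign Q is higher overall.

Campaign Q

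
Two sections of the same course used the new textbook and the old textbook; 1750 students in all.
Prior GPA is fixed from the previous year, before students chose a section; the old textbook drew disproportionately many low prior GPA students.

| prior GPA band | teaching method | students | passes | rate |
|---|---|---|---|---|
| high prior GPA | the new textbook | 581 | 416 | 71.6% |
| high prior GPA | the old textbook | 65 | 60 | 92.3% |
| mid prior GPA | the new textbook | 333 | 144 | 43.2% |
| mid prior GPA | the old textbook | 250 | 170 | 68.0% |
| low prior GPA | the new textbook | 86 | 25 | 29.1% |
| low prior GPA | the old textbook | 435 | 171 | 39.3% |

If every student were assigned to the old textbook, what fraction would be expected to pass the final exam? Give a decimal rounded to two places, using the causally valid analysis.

0.68

Prior GPA band differs across teaching methods for reasons unrelated to any effect of the teaching method itself, and it separately predicts the outcome — a classic confounder. We must compare within prior GPA band levels.
Standardising the old textbook to the population prior GPA band mix: 0.369·60/65 + 0.333·170/250 + 0.298·171/435 = 0.684.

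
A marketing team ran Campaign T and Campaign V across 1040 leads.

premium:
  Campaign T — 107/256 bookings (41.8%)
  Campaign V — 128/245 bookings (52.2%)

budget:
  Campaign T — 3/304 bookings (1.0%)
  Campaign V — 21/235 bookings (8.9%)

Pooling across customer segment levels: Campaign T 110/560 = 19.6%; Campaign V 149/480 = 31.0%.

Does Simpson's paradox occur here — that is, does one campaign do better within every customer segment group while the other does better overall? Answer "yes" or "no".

no

Within each customer segment level (premium 41.8% vs 52.2%; budget 1.0% vs 8.9%), Campaign V has the higher rate every time. Pooled: 19.6% vs 31.0% — Campaign V has the higher rate overall. They agree.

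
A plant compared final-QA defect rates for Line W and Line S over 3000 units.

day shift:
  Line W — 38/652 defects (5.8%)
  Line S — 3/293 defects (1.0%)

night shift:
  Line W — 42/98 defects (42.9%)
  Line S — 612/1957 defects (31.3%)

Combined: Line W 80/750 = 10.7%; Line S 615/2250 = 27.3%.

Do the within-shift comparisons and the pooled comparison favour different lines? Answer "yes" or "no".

Within each shift level (day shift 5.8% vs 1.0%; night shift 42.9% vs 31.3%), Line S has the lower rate every time. Pooled: 10.7% vs 27.3% — Line W has the lower rate overall. The two comparisons disagree.

yes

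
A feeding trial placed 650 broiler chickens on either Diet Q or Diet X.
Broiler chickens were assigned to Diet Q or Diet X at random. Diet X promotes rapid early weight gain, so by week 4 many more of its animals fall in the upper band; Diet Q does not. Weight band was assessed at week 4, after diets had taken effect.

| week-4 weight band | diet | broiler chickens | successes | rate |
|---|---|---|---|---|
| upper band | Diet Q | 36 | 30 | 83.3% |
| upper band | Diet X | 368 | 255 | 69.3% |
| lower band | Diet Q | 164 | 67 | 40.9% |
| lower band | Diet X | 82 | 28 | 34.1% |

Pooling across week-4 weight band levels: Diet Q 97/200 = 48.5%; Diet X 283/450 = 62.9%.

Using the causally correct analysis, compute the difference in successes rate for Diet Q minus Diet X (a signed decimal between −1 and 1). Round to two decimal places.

-0.14

The week-4 weight band-specific comparison favours Diet Q throughout, but the pooled figures favour Diet X. The question is whether to condition on week-4 weight band.
Week-4 weight band lies on the pathway diet → week-4 weight band → outcome, so adjusting for it blocks the indirect effect. For the total causal effect of diet, use the unadjusted pooled rates.
The causal difference is the pooled difference: 0.485 − 0.629 = -0.144.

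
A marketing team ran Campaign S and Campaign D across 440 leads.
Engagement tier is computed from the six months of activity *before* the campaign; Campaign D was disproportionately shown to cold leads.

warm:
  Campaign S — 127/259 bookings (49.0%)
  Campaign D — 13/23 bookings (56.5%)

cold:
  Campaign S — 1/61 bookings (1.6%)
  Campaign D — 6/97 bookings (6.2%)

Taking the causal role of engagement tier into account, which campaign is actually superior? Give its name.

Campaign D

Since engagement tier is a pre-existing factor (not a product of the campaign) and it affects the outcome on its own, it is a confounder. The stratified rates, not the pooled rate, identify the causal effect.
Within each level — warm: 49.0% vs 56.5%; cold: 1.6% vs 6.2% — Campaign D is higher every time.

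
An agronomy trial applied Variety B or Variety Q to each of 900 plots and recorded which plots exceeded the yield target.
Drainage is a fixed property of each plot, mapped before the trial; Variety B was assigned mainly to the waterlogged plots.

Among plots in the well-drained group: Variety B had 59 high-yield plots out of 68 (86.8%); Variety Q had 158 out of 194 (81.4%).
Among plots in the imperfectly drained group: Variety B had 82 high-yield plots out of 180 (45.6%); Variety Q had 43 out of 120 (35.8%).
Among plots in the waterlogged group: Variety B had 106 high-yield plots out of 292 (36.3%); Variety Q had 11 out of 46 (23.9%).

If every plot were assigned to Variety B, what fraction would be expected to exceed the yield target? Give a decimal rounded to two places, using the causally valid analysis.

0.54

Field drainage differs across varietys for reasons unrelated to any effect of the variety itself, and it separately predicts the outcome — a classic confounder. We must compare within field drainage levels.
Standardising Variety B to the population field drainage mix: 0.291·59/68 + 0.333·82/180 + 0.376·106/292 = 0.541.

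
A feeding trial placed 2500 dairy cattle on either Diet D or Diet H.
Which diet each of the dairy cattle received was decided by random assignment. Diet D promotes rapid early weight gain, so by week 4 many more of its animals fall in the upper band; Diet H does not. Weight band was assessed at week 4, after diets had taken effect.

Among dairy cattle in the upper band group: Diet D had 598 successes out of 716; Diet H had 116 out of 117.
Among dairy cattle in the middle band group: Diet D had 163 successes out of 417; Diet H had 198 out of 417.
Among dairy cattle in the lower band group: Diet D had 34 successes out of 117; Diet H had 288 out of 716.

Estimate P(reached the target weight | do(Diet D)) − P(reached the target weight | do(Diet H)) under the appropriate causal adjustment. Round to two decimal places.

+0.15

Because the diet influences week-4 weight band, week-4 weight band is a post-treatment mediator, not a confounder. Stratifying on it would bias the estimate; the causal effect is the crude pooled difference.
The causal difference is the pooled difference: 0.636 − 0.482 = +0.154.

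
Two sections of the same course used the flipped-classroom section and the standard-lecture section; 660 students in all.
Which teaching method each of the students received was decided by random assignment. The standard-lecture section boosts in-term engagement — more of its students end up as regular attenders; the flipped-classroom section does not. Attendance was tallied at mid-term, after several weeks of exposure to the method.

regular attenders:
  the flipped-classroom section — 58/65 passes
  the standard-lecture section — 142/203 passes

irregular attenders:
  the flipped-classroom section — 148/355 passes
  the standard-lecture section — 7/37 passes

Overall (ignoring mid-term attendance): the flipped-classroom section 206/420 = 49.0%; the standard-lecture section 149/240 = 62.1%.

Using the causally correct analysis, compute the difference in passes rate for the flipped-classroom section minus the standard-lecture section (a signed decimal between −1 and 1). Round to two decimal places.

Stratifying would compare teaching methods among students the teaching methods themselves sorted into mid-term attendance groups — a form of selection on an intermediate. The unconditioned pooled rates give the total causal effect.
The causal difference is the pooled difference: 0.490 − 0.621 = -0.130.

-0.13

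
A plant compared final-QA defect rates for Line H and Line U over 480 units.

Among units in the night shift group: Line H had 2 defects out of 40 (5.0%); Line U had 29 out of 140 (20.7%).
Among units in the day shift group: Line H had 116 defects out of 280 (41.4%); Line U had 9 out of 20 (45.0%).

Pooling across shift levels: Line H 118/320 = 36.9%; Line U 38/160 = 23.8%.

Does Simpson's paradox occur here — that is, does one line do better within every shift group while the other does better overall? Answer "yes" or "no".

Within each shift level (night shift 5.0% vs 20.7%; day shift 41.4% vs 45.0%), Line H has the lower rate every time. Pooled: 36.9% vs 23.8% — Line U has the lower rate overall. The two comparisons disagree.

yes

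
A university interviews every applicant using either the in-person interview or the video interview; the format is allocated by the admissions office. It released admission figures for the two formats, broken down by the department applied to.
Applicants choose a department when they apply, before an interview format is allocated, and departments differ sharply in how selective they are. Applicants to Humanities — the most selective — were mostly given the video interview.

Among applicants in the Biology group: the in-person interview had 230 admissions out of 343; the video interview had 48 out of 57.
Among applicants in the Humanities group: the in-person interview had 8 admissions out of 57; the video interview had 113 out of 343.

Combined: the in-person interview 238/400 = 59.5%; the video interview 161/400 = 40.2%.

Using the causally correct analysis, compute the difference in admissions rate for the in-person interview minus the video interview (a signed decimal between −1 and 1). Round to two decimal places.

-0.18

Within every department level the video interview has the higher rate, yet pooled the in-person interview does — Simpson's reversal.
The imbalance in department arose from how applicants were allocated, not from anything the interview format did; and department independently affects the outcome. The pooled gap is confounded — condition on department.
Adjusting over the population distribution of department: 0.500·(0.671−0.842) + 0.500·(0.140−0.329) = -0.180.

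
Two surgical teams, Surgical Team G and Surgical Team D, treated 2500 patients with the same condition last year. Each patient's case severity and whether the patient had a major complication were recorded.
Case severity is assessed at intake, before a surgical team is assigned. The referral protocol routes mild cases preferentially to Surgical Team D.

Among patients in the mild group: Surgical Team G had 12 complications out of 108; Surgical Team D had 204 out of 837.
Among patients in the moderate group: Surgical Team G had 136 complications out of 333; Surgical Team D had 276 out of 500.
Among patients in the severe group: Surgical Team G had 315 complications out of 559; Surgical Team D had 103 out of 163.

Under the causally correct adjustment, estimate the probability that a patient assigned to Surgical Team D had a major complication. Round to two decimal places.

0.46

The stratified and pooled comparisons disagree (Surgical Team G wins within each case severity; Surgical Team D wins overall), so the answer turns on the causal role of case severity.
Case severity satisfies the back-door criterion: it is not a descendant of the surgical team, and it blocks the spurious path from surgical team to outcome. Adjusting for it (i.e., using the within-case severity rates) gives the causal effect.
Standardising Surgical Team D to the population case severity mix: 0.378·204/837 + 0.333·276/500 + 0.289·103/163 = 0.459.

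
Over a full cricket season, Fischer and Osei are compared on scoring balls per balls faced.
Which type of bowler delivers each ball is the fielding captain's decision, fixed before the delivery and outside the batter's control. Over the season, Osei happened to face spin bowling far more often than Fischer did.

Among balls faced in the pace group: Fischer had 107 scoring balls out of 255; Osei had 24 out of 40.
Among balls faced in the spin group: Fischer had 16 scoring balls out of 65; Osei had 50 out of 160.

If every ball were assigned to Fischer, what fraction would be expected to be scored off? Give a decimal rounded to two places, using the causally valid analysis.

0.34

Bowling type satisfies the back-door criterion: it is not a descendant of the player, and it blocks the spurious path from player to outcome. Adjusting for it (i.e., using the within-bowling type rates) gives the causal effect.
Standardising Fischer to the population bowling type mix: 0.567·107/255 + 0.433·16/65 = 0.345.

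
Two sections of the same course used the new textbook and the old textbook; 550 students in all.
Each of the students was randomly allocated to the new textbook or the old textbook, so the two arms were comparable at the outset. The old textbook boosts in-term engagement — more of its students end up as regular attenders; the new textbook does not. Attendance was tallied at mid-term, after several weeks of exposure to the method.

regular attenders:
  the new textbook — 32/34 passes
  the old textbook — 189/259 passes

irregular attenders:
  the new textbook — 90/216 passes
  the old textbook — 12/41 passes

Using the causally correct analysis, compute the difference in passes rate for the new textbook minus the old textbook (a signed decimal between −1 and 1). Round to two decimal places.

-0.18

the new textbook is higher inside every mid-term attendance stratum but the old textbook is higher in aggregate. Whether to stratify depends on how mid-term attendance relates to the teaching method.
Because the teaching method influences mid-term attendance, mid-term attendance is a post-treatment mediator, not a confounder. Stratifying on it would bias the estimate; the causal effect is the crude pooled difference.
The causal difference is the pooled difference: 0.488 − 0.670 = -0.182.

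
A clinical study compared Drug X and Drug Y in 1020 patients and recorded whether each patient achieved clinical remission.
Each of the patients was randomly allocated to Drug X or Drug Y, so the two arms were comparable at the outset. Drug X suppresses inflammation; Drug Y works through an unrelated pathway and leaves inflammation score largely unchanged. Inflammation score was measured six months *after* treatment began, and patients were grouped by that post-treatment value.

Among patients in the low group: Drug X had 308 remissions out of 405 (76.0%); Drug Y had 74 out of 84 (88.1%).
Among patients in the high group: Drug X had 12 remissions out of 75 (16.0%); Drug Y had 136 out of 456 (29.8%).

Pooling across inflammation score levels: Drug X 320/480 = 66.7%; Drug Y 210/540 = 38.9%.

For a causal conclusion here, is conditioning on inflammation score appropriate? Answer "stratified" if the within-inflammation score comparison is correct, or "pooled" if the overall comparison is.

pooled

Inflammation score here is a post-treatment variable shaped by the drug; conditioning on it would introduce bias rather than remove it. The overall comparison is the causal one.
Pooled: Drug X 66.7% vs Drug Y 38.9%; Drug X is higher overall.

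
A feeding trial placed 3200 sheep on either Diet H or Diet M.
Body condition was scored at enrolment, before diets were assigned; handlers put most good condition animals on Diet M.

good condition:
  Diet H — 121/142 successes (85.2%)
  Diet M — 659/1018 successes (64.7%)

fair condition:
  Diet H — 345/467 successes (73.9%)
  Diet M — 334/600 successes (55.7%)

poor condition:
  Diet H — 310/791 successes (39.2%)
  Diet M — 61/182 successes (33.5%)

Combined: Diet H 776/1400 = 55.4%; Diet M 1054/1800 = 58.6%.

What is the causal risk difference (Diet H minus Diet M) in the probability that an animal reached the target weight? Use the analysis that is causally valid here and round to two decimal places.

+0.15

Within every starting body condition level Diet H has the higher rate, yet pooled Diet M does — Simpson's reversal.
Nothing the diet does changes starting body condition; the imbalance is an allocation artefact. With starting body condition also predicting the outcome, the pooled figure is confounded, and the within-stratum comparison is the causal one.
Adjusting over the population distribution of starting body condition: 0.362·(0.852−0.647) + 0.333·(0.739−0.557) + 0.304·(0.392−0.335) = +0.152.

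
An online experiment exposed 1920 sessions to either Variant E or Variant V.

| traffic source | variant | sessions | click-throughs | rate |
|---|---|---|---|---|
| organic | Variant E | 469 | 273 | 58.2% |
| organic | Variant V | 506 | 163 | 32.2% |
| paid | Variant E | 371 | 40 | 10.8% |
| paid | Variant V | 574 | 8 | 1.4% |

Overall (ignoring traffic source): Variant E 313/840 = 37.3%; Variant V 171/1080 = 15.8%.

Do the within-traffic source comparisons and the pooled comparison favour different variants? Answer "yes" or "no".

Within each traffic source level (organic 58.2% vs 32.2%; paid 10.8% vs 1.4%), Variant E has the higher rate every time. Pooled: 37.3% vs 15.8% — Variant E has the higher rate overall. They agree.

no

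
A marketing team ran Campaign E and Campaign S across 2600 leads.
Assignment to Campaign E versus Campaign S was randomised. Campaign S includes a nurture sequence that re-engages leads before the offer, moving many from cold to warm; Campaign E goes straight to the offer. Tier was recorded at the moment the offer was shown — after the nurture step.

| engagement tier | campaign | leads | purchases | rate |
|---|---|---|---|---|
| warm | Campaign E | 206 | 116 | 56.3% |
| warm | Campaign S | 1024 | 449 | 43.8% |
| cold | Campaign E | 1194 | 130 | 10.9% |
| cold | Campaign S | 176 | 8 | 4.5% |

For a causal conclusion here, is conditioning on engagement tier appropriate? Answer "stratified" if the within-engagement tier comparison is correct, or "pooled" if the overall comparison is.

pooled

Engagement tier lies on the pathway campaign → engagement tier → outcome, so adjusting for it blocks the indirect effect. For the total causal effect of campaign, use the unadjusted pooled rates.
Pooled: Campaign E 17.6% vs Campaign S 38.1%; Campaign S is higher overall.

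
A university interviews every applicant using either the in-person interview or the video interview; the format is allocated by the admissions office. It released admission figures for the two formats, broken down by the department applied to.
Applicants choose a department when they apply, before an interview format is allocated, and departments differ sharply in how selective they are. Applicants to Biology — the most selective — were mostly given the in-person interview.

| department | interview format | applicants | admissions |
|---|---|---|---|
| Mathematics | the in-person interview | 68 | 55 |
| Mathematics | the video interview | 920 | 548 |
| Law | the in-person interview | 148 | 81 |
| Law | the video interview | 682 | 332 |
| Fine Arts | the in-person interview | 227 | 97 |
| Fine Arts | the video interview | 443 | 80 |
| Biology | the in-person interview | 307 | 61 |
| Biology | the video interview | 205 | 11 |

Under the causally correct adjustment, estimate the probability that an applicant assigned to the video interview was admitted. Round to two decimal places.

Within every department level the in-person interview has the higher rate, yet pooled the video interview does — Simpson's reversal.
Nothing the interview format does changes department; the imbalance is an allocation artefact. With department also predicting the outcome, the pooled figure is confounded, and the within-stratum comparison is the causal one.
Standardising the video interview to the population department mix: 0.329·548/920 + 0.277·332/682 + 0.223·80/443 + 0.171·11/205 = 0.380.

0.38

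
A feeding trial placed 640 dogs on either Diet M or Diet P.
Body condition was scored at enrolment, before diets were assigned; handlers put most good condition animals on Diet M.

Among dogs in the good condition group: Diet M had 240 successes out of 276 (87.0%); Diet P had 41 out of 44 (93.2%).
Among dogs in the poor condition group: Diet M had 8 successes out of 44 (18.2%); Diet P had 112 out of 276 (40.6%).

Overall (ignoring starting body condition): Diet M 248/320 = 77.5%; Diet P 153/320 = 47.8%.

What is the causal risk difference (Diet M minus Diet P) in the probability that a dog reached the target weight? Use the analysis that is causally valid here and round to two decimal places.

-0.14

Nothing the diet does changes starting body condition; the imbalance is an allocation artefact. With starting body condition also predicting the outcome, the pooled figure is confounded, and the within-stratum comparison is the causal one.
Adjusting over the population distribution of starting body condition: 0.500·(0.870−0.932) + 0.500·(0.182−0.406) = -0.143.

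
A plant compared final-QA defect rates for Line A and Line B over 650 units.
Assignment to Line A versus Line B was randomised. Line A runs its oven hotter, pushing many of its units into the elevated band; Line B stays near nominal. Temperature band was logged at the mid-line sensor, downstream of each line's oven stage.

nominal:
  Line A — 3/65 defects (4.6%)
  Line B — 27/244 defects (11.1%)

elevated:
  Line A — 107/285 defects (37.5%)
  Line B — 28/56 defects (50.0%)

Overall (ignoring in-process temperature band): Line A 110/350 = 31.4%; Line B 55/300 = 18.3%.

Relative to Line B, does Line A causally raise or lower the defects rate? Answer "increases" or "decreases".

The in-process temperature band-specific comparison favours Line A throughout, but the pooled figures favour Line B. The question is whether to condition on in-process temperature band.
The distribution of in-process temperature band is itself part of what the line does — it is an intermediate outcome. Holding it fixed would remove that part of the effect; the total effect is the pooled difference.
Pooled: Line A 31.4% vs Line B 18.3%; Line B is lower overall.

increases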